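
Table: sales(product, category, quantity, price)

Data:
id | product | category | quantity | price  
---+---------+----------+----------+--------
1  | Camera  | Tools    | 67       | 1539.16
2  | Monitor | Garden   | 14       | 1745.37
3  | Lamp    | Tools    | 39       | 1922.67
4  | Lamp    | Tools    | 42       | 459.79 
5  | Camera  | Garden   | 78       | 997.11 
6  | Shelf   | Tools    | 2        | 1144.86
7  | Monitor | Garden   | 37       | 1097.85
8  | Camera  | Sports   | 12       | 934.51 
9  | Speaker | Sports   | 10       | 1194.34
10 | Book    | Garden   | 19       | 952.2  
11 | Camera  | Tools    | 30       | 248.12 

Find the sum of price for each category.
SELECT category, SUM(price) as result
FROM sales
GROUP BY category

Result:
  Garden: 4792.53
  Sports: 2128.85
  Tools: 5314.60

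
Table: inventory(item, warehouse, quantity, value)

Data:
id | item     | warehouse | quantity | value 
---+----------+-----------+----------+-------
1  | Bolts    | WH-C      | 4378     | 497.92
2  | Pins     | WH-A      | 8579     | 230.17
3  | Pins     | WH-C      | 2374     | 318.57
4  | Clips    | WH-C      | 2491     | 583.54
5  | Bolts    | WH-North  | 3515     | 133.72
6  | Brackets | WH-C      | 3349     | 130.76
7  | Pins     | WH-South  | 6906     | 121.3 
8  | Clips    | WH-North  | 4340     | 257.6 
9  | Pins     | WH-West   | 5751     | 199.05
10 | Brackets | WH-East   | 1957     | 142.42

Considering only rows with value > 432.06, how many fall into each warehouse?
SELECT warehouse, COUNT(*)
FROM inventory
WHERE value > 432.06
GROUP BY warehouse

Note: WHERE filters rows before grouping.

Result:
  WH-C: 2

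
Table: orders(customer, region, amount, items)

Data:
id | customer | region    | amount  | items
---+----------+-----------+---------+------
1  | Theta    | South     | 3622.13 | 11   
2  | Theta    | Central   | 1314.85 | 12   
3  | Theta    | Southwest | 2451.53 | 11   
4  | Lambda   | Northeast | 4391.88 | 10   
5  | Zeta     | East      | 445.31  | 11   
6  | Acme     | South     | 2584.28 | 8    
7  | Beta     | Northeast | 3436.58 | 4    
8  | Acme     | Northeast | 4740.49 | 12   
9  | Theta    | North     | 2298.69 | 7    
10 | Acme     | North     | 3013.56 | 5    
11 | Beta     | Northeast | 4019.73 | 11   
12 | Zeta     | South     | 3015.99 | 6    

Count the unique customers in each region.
SELECT region, COUNT(DISTINCT customer)
FROM orders
GROUP BY region

Result:
  Central: 1 distinct
  East: 1 distinct
  North: 2 distinct
  Northeast: 3 distinct
  South: 3 distinct
  Southwest: 1 distinct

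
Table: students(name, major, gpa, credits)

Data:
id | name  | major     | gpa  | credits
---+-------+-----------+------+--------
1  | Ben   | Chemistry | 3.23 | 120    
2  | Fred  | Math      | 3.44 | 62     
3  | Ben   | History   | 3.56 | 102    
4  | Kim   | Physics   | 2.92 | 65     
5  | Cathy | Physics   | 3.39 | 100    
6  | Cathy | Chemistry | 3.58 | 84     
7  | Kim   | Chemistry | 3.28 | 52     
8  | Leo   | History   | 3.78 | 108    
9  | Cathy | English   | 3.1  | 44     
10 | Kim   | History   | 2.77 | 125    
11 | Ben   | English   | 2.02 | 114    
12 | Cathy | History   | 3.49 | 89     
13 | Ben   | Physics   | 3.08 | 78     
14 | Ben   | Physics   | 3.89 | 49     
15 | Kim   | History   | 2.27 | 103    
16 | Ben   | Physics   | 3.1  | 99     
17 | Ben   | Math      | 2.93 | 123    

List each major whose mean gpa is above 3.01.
SELECT major, AVG(gpa)
FROM students
GROUP BY major
HAVING AVG(gpa) > 3.01

Result:
  Chemistry: avg=3.36
  History: avg=3.17
  Math: avg=3.19
  Physics: avg=3.28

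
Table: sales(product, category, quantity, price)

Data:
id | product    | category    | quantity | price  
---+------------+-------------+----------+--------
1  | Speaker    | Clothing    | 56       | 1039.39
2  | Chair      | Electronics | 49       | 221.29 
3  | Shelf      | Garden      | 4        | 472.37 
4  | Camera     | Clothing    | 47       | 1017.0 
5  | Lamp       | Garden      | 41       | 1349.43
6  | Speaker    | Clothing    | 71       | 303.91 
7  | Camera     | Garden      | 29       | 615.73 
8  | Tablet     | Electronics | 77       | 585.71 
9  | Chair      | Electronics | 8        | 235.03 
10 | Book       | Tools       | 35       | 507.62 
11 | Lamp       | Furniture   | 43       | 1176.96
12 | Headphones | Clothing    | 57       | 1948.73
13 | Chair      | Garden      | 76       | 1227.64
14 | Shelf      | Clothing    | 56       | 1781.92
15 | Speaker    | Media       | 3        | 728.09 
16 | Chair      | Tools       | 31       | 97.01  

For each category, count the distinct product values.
SELECT category, COUNT(DISTINCT product)
FROM sales
GROUP BY category

Result:
  Clothing: 4 distinct
  Electronics: 2 distinct
  Furniture: 1 distinct
  Garden: 4 distinct
  Media: 1 distinct
  Tools: 2 distinct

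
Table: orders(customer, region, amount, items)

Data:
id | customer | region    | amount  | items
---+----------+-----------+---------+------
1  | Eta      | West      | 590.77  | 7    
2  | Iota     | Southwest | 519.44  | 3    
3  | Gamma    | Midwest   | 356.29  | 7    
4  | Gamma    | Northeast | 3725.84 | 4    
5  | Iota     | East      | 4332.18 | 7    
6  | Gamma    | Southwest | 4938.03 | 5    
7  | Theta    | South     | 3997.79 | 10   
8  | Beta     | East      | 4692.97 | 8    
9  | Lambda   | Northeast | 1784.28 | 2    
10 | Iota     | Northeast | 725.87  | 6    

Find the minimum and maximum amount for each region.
SELECT region, MIN(amount), MAX(amount)
FROM orders
GROUP BY region

Result:
  East: min=4332.18, max=4692.97
  Midwest: min=356.29, max=356.29
  Northeast: min=725.87, max=3725.84
  South: min=3997.79, max=3997.79
  Southwest: min=519.44, max=4938.03
  West: min=590.77, max=590.77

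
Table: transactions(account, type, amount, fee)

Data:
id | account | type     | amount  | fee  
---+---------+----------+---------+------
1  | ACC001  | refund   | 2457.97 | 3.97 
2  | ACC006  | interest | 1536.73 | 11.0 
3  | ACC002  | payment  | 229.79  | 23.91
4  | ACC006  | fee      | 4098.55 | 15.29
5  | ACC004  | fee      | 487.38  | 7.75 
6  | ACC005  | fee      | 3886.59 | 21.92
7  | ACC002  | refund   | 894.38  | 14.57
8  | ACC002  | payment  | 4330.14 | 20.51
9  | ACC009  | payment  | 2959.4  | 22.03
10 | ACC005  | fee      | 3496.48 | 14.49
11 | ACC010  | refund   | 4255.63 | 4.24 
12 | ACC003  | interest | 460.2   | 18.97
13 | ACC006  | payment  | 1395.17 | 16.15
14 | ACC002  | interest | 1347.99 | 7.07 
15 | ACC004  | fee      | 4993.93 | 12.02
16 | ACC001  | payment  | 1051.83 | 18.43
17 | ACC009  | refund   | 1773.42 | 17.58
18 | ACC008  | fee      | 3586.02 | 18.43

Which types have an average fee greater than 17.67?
SELECT type, AVG(fee)
FROM transactions
GROUP BY type
HAVING AVG(fee) > 17.67

Result:
  payment: avg=20.21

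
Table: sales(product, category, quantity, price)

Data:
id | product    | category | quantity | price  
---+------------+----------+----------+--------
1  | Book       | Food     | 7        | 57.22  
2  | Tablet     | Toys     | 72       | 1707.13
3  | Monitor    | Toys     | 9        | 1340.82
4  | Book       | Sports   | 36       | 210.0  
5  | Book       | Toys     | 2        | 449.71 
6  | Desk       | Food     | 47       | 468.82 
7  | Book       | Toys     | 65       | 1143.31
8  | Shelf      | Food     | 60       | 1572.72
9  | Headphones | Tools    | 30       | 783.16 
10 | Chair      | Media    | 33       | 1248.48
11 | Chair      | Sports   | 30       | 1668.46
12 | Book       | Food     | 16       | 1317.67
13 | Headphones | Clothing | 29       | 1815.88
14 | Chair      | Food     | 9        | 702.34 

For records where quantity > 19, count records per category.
SELECT category, COUNT(*)
FROM sales
WHERE quantity > 19
GROUP BY category

Note: WHERE filters rows before grouping.

Result:
  Clothing: 1
  Food: 2
  Media: 1
  Sports: 2
  Tools: 1
  Toys: 2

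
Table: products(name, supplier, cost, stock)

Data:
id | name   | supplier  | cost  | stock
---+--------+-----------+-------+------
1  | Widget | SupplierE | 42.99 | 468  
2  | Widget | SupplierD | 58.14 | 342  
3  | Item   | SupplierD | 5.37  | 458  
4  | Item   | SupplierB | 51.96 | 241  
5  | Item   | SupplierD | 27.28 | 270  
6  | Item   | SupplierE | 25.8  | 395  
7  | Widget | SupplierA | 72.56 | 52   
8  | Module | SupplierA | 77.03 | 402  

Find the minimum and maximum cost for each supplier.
SELECT supplier, MIN(cost), MAX(cost)
FROM products
GROUP BY supplier

Result:
  SupplierA: min=72.56, max=77.03
  SupplierB: min=51.96, max=51.96
  SupplierD: min=5.37, max=58.14
  SupplierE: min=25.80, max=42.99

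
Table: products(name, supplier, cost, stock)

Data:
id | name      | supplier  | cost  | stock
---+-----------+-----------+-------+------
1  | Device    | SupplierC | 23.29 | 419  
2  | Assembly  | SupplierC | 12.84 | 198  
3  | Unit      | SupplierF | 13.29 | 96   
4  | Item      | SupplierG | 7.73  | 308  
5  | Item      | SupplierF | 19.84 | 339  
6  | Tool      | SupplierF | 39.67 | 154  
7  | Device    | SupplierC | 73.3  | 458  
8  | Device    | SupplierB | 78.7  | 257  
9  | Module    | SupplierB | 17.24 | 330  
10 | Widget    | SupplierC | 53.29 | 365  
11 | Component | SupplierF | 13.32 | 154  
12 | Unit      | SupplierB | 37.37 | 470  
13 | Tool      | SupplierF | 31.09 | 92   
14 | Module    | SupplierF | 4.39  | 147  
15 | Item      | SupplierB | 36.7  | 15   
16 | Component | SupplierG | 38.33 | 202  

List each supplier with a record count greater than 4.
SELECT supplier, COUNT(*) as cnt
FROM products
GROUP BY supplier
HAVING COUNT(*) > 4

Result:
  SupplierF: 6

Note: HAVING filters groups after aggregation, WHERE filters rows before.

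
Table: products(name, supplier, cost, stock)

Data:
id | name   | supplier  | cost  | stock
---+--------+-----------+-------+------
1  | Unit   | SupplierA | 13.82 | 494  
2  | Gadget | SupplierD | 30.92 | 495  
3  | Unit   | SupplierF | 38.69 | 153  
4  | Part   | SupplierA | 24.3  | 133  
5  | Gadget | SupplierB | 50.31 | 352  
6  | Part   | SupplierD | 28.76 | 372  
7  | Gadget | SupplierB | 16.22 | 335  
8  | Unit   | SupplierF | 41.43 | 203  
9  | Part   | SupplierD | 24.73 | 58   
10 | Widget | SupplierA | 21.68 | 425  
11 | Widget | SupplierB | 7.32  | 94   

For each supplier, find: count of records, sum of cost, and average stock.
SELECT supplier,
       COUNT(*) as cnt,
       SUM(cost) as total_cost,
       AVG(stock) as avg_stock
FROM products
GROUP BY supplier

Result:
  SupplierA: 3 records, 59.80 total cost, 350.67 avg stock
  SupplierB: 3 records, 73.85 total cost, 260.33 avg stock
  SupplierD: 3 records, 84.41 total cost, 308.33 avg stock
  SupplierF: 2 records, 80.12 total cost, 178.00 avg stock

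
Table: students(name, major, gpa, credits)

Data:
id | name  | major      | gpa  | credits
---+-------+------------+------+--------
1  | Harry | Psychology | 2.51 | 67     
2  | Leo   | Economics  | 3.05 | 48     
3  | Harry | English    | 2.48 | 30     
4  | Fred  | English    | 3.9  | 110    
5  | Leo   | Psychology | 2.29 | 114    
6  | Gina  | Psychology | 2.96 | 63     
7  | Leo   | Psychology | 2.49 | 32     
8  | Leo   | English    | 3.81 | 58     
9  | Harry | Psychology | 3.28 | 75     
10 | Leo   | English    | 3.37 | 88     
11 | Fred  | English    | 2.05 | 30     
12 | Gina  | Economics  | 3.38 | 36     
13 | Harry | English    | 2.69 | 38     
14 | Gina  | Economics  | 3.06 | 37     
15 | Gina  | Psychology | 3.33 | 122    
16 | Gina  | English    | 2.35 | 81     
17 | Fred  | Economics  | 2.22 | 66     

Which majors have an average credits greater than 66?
SELECT major, AVG(credits)
FROM students
GROUP BY major
HAVING AVG(credits) > 66

Result:
  Psychology: avg=78.83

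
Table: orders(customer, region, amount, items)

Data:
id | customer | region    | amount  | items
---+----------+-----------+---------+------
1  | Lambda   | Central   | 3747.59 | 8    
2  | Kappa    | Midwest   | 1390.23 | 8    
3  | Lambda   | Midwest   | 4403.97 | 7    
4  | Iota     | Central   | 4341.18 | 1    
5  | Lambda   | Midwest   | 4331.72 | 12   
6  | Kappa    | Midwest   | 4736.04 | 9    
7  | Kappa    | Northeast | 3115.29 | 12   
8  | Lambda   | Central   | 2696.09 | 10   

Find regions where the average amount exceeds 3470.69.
SELECT region, AVG(amount)
FROM orders
GROUP BY region
HAVING AVG(amount) > 3470.69

Result:
  Central: avg=3594.95
  Midwest: avg=3715.49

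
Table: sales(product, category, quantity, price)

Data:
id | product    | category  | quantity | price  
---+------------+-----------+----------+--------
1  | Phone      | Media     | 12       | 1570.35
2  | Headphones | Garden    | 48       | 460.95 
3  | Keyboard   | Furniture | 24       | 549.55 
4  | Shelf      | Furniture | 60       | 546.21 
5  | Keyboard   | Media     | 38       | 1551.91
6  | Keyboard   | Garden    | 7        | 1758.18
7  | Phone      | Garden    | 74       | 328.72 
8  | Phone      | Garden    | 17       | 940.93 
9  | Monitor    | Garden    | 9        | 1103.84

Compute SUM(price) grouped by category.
SELECT category, SUM(price) as result
FROM sales
GROUP BY category

Result:
  Furniture: 1095.76
  Garden: 4592.62
  Media: 3122.26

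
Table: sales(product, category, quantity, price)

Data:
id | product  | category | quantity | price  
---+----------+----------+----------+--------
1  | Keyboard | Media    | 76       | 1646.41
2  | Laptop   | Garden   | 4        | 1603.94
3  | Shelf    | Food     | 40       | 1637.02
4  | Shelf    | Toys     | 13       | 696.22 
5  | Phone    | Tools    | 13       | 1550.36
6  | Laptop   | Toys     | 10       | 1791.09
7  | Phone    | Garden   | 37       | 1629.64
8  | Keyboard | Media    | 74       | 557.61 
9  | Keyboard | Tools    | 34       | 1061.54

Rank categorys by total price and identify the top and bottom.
SELECT category, SUM(price)
FROM sales
GROUP BY category
ORDER BY SUM(price)

All groups:
  Food: 1637.02
  Media: 2204.02
  Toys: 2487.31
  Tools: 2611.90
  Garden: 3233.58

Highest: Garden (3233.58)
Lowest: Food (1637.02)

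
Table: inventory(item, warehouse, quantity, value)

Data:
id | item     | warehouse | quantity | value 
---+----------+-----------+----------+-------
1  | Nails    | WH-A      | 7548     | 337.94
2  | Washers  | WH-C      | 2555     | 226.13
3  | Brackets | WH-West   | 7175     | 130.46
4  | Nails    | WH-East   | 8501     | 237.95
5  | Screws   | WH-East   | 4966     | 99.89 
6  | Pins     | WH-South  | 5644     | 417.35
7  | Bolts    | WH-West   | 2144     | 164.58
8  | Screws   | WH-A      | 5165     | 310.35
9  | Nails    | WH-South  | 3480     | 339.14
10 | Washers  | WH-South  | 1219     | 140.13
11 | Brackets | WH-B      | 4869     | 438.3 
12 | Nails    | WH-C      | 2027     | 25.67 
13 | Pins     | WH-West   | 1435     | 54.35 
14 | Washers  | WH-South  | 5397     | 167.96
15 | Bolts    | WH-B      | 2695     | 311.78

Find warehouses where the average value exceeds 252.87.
SELECT warehouse, AVG(value)
FROM inventory
GROUP BY warehouse
HAVING AVG(value) > 252.87

Result:
  WH-A: avg=324.15
  WH-B: avg=375.04
  WH-South: avg=266.15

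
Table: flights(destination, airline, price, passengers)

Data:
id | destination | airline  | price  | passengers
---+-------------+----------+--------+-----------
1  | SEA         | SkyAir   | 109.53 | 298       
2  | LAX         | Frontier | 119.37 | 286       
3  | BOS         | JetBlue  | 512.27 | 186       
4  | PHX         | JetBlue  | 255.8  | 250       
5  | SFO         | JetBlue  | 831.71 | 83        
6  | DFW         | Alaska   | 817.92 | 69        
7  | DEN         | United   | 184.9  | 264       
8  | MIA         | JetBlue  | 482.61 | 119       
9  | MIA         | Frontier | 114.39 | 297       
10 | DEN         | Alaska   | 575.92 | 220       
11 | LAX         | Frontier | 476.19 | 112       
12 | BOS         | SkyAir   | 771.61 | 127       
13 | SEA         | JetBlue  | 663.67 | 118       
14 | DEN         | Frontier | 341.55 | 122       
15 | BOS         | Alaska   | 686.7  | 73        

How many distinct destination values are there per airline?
SELECT airline, COUNT(DISTINCT destination)
FROM flights
GROUP BY airline

Result:
  Alaska: 3 distinct
  Frontier: 3 distinct
  JetBlue: 5 distinct
  SkyAir: 2 distinct
  United: 1 distinct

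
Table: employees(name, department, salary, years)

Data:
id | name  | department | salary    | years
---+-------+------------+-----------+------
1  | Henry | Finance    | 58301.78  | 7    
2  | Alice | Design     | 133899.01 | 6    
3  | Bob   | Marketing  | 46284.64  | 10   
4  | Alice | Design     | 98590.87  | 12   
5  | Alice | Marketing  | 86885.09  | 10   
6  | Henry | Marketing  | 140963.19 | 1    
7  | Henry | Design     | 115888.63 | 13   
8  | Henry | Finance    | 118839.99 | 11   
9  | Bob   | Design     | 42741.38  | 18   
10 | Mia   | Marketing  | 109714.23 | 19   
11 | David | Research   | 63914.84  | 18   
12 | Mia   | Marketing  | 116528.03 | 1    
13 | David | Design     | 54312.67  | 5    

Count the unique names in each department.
SELECT department, COUNT(DISTINCT name)
FROM employees
GROUP BY department

Result:
  Design: 4 distinct
  Finance: 1 distinct
  Marketing: 4 distinct
  Research: 1 distinct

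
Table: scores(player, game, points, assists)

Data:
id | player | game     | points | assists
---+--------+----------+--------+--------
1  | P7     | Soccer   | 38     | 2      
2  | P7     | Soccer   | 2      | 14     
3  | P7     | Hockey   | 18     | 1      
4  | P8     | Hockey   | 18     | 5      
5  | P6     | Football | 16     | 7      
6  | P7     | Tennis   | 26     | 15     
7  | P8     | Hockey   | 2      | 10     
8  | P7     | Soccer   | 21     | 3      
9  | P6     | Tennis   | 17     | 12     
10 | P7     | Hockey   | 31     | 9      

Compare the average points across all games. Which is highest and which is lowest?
SELECT game, AVG(points)
FROM scores
GROUP BY game
ORDER BY AVG(points)

All groups:
  Football: 16.00
  Hockey: 17.25
  Soccer: 20.33
  Tennis: 21.50

Highest: Tennis (21.50)
Lowest: Football (16.00)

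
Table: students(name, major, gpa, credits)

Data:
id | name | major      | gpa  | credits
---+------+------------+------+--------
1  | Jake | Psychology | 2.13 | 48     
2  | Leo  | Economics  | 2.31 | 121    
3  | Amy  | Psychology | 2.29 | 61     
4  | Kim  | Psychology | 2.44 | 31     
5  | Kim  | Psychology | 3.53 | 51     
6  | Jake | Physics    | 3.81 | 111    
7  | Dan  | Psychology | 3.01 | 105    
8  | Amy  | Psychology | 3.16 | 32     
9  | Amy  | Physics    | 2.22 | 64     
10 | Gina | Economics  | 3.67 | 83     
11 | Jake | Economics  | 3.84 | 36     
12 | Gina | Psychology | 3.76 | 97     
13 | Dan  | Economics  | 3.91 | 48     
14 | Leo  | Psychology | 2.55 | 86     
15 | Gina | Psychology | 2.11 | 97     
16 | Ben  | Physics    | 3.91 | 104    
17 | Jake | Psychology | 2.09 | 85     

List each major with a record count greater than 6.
SELECT major, COUNT(*) as cnt
FROM students
GROUP BY major
HAVING COUNT(*) > 6

Result:
  Psychology: 10

Note: HAVING filters groups after aggregation, WHERE filters rows before.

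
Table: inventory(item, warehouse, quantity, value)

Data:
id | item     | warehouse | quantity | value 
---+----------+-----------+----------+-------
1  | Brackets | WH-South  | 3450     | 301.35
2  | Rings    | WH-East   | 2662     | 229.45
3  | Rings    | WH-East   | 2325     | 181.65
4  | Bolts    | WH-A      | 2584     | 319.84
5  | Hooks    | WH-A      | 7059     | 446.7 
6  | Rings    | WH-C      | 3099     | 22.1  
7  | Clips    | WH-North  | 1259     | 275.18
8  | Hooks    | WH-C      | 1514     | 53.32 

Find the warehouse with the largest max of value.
SELECT warehouse, MAX(value) as val
FROM inventory
GROUP BY warehouse
ORDER BY val DESC
LIMIT 1

Result: WH-A with max(value) = 446.70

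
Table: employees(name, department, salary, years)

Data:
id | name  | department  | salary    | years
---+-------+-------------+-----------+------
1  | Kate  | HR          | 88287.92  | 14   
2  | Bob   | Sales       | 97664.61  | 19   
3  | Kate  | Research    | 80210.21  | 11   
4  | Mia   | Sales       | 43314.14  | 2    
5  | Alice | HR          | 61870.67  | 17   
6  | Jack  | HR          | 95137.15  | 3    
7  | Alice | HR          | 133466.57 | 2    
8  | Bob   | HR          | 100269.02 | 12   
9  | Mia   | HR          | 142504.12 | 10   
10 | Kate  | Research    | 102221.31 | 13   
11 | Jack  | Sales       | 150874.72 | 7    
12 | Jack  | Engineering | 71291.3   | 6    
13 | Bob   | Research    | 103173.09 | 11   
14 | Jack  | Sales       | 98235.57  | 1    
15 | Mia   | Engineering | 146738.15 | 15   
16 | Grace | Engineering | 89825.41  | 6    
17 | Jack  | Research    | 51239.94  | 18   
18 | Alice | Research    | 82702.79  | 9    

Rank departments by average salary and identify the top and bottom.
SELECT department, AVG(salary)
FROM employees
GROUP BY department
ORDER BY AVG(salary)

All groups:
  Research: 83909.47
  Sales: 97522.26
  Engineering: 102618.29
  HR: 103589.24

Highest: HR (103589.24)
Lowest: Research (83909.47)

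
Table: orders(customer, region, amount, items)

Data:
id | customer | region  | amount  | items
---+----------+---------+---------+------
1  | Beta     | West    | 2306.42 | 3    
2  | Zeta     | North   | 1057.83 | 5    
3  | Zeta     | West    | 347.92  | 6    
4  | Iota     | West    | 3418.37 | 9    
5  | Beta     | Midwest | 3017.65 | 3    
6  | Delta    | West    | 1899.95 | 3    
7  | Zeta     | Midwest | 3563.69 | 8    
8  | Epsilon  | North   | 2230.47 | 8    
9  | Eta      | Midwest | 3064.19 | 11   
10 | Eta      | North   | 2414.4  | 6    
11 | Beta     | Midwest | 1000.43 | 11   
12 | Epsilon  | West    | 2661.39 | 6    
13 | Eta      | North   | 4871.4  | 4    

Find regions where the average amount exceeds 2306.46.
SELECT region, AVG(amount)
FROM orders
GROUP BY region
HAVING AVG(amount) > 2306.46

Result:
  Midwest: avg=2661.49
  North: avg=2643.53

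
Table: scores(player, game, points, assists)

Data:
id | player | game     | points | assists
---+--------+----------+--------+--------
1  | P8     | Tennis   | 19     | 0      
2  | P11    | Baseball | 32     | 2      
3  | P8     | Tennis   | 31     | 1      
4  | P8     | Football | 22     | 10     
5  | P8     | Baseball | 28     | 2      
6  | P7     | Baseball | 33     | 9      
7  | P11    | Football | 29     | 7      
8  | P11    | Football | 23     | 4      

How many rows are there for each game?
SELECT game, COUNT(*) as count
FROM scores
GROUP BY game

Result:
  Baseball: 3
  Football: 3
  Tennis: 2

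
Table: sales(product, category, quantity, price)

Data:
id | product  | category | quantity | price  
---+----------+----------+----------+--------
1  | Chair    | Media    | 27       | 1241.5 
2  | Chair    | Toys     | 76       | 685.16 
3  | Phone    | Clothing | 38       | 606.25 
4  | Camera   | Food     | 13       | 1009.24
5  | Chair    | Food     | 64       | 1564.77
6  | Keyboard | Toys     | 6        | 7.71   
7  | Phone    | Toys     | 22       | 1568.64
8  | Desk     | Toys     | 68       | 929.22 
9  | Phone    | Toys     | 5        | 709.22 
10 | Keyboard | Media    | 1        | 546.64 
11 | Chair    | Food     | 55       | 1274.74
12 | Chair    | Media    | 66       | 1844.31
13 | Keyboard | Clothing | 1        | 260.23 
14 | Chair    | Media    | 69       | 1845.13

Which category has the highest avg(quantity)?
SELECT category, AVG(quantity) as val
FROM sales
GROUP BY category
ORDER BY val DESC
LIMIT 1

Result: Food with avg(quantity) = 44.00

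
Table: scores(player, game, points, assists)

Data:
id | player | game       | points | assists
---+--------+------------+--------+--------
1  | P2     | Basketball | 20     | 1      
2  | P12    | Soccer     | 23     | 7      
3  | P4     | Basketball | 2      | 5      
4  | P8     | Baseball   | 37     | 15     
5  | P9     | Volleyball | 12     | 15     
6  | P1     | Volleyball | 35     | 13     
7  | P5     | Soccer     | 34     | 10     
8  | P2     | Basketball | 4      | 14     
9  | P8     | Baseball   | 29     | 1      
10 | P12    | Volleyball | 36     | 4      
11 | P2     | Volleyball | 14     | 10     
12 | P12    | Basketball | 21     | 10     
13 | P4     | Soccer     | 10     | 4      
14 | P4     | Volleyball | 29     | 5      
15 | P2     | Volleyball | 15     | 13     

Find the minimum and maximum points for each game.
SELECT game, MIN(points), MAX(points)
FROM scores
GROUP BY game

Result:
  Baseball: min=29, max=37
  Basketball: min=2, max=21
  Soccer: min=10, max=34
  Volleyball: min=12, max=36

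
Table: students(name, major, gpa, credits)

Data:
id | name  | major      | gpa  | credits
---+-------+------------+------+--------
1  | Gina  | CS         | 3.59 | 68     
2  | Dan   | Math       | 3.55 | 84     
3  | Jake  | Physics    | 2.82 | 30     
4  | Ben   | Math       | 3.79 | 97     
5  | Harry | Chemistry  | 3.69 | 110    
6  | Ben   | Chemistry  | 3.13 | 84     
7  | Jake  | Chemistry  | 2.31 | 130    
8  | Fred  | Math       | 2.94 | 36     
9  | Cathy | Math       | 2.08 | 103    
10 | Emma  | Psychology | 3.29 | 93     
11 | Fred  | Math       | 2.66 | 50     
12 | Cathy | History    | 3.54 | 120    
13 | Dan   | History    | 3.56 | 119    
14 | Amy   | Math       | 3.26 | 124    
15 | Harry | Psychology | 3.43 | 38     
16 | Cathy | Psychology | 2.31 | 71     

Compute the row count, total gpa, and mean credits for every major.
SELECT major,
       COUNT(*) as cnt,
       SUM(gpa) as total_gpa,
       AVG(credits) as avg_credits
FROM students
GROUP BY major

Result:
  CS: 1 records, 3.59 total gpa, 68.00 avg credits
  Chemistry: 3 records, 9.13 total gpa, 108.00 avg credits
  History: 2 records, 7.10 total gpa, 119.50 avg credits
  Math: 6 records, 18.28 total gpa, 82.33 avg credits
  Physics: 1 records, 2.82 total gpa, 30.00 avg credits
  Psychology: 3 records, 9.03 total gpa, 67.33 avg credits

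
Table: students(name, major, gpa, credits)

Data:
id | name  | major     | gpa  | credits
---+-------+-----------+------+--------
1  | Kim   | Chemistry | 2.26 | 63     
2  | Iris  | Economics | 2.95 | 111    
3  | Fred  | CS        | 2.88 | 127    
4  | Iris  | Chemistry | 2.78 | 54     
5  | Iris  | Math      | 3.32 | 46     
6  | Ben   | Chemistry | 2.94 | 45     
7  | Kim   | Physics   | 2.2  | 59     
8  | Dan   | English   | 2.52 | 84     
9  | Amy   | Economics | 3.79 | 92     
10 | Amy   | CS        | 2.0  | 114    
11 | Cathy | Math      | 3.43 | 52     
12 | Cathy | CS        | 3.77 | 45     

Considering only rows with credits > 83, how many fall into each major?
SELECT major, COUNT(*)
FROM students
WHERE credits > 83
GROUP BY major

Note: WHERE filters rows before grouping.

Result:
  CS: 2
  Economics: 2
  English: 1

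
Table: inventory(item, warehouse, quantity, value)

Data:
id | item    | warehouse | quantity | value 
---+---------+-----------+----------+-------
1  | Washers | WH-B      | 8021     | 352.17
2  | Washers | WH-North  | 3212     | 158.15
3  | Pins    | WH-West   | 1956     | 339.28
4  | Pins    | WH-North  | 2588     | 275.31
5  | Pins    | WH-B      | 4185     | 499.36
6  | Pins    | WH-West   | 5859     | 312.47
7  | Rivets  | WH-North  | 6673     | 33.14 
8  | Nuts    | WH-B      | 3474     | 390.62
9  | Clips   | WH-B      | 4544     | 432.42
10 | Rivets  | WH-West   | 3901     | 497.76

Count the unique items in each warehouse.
SELECT warehouse, COUNT(DISTINCT item)
FROM inventory
GROUP BY warehouse

Result:
  WH-B: 4 distinct
  WH-North: 3 distinct
  WH-West: 2 distinct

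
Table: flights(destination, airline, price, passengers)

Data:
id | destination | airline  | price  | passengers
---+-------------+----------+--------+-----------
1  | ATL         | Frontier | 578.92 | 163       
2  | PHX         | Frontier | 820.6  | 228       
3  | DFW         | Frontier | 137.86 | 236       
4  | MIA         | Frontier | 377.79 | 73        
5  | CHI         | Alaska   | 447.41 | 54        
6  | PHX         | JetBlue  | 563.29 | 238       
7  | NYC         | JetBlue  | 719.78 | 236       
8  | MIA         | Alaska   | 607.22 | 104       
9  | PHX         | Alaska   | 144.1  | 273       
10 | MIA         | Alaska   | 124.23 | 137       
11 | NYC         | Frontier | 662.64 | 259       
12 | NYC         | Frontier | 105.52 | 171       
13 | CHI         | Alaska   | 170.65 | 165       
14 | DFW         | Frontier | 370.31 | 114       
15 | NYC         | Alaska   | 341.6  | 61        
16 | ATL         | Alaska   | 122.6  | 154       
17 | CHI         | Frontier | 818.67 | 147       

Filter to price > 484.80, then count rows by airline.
SELECT airline, COUNT(*)
FROM flights
WHERE price > 484.80
GROUP BY airline

Note: WHERE filters rows before grouping.

Result:
  Alaska: 1
  Frontier: 4
  JetBlue: 2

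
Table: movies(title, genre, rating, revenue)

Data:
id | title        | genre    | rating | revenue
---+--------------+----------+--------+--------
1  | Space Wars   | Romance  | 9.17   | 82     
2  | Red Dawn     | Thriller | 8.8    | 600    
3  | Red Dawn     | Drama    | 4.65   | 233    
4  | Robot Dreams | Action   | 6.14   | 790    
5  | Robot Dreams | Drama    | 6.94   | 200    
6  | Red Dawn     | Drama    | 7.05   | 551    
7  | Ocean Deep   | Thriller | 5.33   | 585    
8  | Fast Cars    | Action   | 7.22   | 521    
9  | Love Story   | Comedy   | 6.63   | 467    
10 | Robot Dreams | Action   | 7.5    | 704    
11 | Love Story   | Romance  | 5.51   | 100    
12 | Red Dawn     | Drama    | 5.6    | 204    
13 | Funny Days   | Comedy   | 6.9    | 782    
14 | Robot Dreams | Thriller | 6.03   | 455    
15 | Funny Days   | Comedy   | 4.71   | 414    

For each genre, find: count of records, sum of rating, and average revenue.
SELECT genre,
       COUNT(*) as cnt,
       SUM(rating) as total_rating,
       AVG(revenue) as avg_revenue
FROM movies
GROUP BY genre

Result:
  Action: 3 records, 20.86 total rating, 671.67 avg revenue
  Comedy: 3 records, 18.24 total rating, 554.33 avg revenue
  Drama: 4 records, 24.24 total rating, 297.00 avg revenue
  Romance: 2 records, 14.68 total rating, 91.00 avg revenue
  Thriller: 3 records, 20.16 total rating, 546.67 avg revenue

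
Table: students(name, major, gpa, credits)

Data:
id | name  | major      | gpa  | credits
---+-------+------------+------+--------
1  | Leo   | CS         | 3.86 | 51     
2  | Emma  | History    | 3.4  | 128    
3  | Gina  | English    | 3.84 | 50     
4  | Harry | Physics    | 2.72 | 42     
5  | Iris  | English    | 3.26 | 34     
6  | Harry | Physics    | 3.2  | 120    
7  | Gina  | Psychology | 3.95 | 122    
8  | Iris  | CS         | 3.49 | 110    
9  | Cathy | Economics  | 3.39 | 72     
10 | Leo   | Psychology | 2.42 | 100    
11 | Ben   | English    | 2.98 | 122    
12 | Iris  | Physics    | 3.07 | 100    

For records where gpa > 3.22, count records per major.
SELECT major, COUNT(*)
FROM students
WHERE gpa > 3.22
GROUP BY major

Note: WHERE filters rows before grouping.

Result:
  CS: 2
  Economics: 1
  English: 2
  History: 1
  Psychology: 1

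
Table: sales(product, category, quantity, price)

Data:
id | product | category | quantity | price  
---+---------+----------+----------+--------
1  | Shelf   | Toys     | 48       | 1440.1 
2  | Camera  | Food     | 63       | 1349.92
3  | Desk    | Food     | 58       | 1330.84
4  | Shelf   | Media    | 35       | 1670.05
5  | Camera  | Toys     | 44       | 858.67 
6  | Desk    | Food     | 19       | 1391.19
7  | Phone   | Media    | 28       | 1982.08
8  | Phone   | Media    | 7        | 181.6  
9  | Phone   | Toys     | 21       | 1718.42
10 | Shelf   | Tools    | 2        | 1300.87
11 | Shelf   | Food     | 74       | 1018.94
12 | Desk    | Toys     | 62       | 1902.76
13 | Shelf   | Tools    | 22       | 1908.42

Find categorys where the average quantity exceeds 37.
SELECT category, AVG(quantity)
FROM sales
GROUP BY category
HAVING AVG(quantity) > 37

Result:
  Food: avg=53.50
  Toys: avg=43.75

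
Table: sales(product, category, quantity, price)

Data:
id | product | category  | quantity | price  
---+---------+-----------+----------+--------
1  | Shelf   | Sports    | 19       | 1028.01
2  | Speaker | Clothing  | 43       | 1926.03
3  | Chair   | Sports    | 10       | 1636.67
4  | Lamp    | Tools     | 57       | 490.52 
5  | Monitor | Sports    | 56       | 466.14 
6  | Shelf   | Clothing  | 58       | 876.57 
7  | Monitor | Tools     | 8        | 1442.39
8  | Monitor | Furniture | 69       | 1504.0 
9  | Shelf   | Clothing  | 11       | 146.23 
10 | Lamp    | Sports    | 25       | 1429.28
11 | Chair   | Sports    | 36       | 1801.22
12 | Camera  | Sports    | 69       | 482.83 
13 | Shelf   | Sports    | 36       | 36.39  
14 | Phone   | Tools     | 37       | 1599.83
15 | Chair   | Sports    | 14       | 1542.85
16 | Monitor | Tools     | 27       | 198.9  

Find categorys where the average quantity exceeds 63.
SELECT category, AVG(quantity)
FROM sales
GROUP BY category
HAVING AVG(quantity) > 63

Result:
  Furniture: avg=69.00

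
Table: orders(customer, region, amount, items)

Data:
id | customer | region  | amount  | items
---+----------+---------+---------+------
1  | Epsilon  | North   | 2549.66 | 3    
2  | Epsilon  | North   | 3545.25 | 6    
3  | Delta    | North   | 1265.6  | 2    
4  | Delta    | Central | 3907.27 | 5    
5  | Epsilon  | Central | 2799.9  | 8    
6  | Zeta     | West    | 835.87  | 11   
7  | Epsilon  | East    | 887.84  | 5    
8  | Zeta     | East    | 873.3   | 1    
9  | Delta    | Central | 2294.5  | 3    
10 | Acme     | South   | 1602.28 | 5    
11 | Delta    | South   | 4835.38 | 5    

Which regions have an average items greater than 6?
SELECT region, AVG(items)
FROM orders
GROUP BY region
HAVING AVG(items) > 6

Result:
  West: avg=11.00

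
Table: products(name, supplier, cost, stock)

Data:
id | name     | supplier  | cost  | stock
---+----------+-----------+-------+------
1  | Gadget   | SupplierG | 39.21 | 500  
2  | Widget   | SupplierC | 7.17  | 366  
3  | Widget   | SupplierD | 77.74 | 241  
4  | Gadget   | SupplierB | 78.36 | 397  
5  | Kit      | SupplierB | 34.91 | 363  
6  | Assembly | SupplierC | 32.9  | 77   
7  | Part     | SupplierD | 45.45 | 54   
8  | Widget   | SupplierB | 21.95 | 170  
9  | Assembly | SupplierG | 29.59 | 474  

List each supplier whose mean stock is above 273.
SELECT supplier, AVG(stock)
FROM products
GROUP BY supplier
HAVING AVG(stock) > 273

Result:
  SupplierB: avg=310.00
  SupplierG: avg=487.00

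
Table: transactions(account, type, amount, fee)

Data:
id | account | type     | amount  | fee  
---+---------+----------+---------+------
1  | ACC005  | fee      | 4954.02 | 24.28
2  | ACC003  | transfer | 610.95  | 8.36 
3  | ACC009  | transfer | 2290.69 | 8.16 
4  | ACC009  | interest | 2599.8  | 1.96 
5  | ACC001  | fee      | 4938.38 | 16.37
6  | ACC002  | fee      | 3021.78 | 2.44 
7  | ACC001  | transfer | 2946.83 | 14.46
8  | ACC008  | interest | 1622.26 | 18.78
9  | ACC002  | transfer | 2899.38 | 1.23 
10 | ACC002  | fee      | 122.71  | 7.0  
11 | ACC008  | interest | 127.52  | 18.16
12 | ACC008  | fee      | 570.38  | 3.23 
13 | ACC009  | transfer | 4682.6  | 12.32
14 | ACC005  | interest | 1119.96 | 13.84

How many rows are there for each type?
SELECT type, COUNT(*) as count
FROM transactions
GROUP BY type

Result:
  fee: 5
  interest: 4
  transfer: 5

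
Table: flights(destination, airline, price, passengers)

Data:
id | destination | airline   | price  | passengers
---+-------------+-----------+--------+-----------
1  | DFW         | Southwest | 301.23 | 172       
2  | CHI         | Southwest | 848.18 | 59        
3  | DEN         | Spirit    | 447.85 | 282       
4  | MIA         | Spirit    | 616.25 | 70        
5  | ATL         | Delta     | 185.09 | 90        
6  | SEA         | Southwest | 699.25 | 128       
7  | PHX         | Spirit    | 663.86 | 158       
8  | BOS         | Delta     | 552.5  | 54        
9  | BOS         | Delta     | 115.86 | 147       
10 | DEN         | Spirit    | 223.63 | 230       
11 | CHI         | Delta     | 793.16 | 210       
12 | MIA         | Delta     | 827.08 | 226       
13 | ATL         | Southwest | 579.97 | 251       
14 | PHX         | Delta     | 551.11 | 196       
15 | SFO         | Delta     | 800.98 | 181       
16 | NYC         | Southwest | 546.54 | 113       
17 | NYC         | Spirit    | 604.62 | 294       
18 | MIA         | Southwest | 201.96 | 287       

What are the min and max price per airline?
SELECT airline, MIN(price), MAX(price)
FROM flights
GROUP BY airline

Result:
  Delta: min=115.86, max=827.08
  Southwest: min=201.96, max=848.18
  Spirit: min=223.63, max=663.86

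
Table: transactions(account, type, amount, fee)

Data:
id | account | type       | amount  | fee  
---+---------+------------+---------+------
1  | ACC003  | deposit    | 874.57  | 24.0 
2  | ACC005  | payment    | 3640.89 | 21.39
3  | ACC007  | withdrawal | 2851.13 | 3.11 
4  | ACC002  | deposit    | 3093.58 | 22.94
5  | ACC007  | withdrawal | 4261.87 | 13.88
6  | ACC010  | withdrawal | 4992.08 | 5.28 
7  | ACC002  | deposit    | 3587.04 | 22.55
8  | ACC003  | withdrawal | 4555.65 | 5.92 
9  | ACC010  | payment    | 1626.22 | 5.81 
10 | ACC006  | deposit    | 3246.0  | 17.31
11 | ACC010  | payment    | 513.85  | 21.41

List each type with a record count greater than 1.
SELECT type, COUNT(*) as cnt
FROM transactions
GROUP BY type
HAVING COUNT(*) > 1

Result:
  deposit: 4
  payment: 3
  withdrawal: 4

Note: HAVING filters groups after aggregation, WHERE filters rows before.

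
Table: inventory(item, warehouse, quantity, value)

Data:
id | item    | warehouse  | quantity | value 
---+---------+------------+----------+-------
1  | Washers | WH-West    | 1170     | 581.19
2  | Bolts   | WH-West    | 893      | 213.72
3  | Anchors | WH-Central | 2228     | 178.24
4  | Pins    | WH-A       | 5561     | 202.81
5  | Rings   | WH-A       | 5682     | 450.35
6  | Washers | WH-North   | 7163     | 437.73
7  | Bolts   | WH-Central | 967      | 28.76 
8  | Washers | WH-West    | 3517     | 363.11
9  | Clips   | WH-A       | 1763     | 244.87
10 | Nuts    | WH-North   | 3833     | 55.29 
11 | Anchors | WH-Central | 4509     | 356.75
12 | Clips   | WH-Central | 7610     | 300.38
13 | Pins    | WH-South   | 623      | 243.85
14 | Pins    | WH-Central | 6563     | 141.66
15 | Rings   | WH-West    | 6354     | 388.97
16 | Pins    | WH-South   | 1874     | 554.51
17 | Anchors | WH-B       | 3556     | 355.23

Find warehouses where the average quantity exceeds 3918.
SELECT warehouse, AVG(quantity)
FROM inventory
GROUP BY warehouse
HAVING AVG(quantity) > 3918

Result:
  WH-A: avg=4335.33
  WH-Central: avg=4375.40
  WH-North: avg=5498.00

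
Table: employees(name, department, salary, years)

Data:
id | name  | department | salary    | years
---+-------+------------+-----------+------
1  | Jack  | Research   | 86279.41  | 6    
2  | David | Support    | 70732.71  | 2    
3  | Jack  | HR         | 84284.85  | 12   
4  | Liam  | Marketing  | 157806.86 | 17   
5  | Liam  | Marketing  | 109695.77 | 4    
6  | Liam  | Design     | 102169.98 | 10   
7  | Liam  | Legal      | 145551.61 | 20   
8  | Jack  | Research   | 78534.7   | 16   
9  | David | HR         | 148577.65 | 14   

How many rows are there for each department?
SELECT department, COUNT(*) as count
FROM employees
GROUP BY department

Result:
  Design: 1
  HR: 2
  Legal: 1
  Marketing: 2
  Research: 2
  Support: 1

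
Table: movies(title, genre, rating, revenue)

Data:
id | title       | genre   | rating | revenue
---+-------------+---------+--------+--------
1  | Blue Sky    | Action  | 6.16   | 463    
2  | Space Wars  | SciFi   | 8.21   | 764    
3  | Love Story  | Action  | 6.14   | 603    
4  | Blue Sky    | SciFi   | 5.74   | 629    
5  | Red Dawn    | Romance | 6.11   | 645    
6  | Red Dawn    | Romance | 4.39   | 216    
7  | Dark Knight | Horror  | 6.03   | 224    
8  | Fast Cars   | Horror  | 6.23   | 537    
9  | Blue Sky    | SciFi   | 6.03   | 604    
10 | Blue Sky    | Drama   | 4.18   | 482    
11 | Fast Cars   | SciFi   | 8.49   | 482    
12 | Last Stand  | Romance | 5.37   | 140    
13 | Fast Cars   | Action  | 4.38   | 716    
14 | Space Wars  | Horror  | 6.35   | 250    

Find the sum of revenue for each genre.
SELECT genre, SUM(revenue) as result
FROM movies
GROUP BY genre

Result:
  Action: 1782
  Drama: 482
  Horror: 1011
  Romance: 1001
  SciFi: 2479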